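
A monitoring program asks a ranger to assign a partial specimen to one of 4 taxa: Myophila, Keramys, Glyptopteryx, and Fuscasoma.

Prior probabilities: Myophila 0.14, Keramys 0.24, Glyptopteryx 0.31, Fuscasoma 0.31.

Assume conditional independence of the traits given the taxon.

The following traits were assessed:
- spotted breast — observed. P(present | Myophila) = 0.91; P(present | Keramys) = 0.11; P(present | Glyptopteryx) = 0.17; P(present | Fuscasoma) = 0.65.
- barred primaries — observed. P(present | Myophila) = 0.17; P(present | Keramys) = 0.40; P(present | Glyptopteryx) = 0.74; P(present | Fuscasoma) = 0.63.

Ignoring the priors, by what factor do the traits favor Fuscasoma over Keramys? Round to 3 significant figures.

Joint likelihood of the trait pattern under each hypothesis:
  Fuscasoma: 0.65 × 0.63 = 0.4095
  Keramys: 0.11 × 0.40 = 0.044
Bayes factor = 0.4095 / 0.044 ≈ 9.31

9.31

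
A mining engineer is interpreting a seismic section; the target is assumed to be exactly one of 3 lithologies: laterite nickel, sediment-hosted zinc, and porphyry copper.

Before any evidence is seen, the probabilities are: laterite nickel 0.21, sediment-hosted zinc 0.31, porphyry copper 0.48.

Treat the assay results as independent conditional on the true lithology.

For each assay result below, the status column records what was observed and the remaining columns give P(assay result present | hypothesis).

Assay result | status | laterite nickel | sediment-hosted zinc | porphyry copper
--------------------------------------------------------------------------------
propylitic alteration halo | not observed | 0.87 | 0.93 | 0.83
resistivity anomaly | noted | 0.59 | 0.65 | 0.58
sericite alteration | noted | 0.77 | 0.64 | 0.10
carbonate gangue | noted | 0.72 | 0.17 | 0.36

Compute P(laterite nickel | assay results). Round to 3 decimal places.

0.734

Multiply each prior by the joint likelihood of the assay result pattern (using 1 − P(present | H) for each absent assay result):
  laterite nickel: 0.21 × (1 − 0.87) × 0.59 × 0.77 × 0.72 = 0.0089297
  sediment-hosted zinc: 0.31 × (1 − 0.93) × 0.65 × 0.64 × 0.17 = 0.0015346
  porphyry copper: 0.48 × (1 − 0.83) × 0.58 × 0.10 × 0.36 = 0.0017038
Marginal likelihood of the evidence = 0.012168.
P(laterite nickel | evidence) = 0.0089297 / 0.012168 ≈ 0.734.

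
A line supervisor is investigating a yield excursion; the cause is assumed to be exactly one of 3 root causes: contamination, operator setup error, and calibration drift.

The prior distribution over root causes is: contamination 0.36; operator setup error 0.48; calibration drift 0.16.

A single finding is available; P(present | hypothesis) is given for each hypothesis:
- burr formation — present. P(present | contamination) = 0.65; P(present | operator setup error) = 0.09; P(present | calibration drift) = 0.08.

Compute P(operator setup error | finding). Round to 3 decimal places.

0.149

Multiply each prior by the likelihood of the finding:
  contamination: 0.36 × 0.65 = 0.234
  operator setup error: 0.48 × 0.09 = 0.0432
  calibration drift: 0.16 × 0.08 = 0.0128
Normalizing constant Z = 0.234 + 0.0432 + 0.0128 = 0.29.
P(operator setup error | evidence) = 0.0432 / 0.29 ≈ 0.149.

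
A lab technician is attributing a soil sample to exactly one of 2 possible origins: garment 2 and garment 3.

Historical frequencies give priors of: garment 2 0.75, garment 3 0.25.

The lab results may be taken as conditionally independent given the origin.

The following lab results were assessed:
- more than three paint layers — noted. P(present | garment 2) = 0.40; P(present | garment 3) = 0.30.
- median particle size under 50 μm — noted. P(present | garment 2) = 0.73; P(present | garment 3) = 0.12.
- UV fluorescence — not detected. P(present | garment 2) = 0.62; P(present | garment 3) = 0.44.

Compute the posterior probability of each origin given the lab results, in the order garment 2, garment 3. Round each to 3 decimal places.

0.943, 0.057

Multiply each prior by the joint likelihood of the lab result pattern (using 1 − P(present | H) for each absent lab result):
  garment 2: 0.75 × 0.40 × 0.73 × (1 − 0.62) = 0.08322
  garment 3: 0.25 × 0.30 × 0.12 × (1 − 0.44) = 0.00504
Normalizing constant Z = 0.08322 + 0.00504 = 0.08826.
P(garment 2 | evidence) = 0.08322 / 0.08826 ≈ 0.943
P(garment 3 | evidence) = 0.00504 / 0.08826 ≈ 0.057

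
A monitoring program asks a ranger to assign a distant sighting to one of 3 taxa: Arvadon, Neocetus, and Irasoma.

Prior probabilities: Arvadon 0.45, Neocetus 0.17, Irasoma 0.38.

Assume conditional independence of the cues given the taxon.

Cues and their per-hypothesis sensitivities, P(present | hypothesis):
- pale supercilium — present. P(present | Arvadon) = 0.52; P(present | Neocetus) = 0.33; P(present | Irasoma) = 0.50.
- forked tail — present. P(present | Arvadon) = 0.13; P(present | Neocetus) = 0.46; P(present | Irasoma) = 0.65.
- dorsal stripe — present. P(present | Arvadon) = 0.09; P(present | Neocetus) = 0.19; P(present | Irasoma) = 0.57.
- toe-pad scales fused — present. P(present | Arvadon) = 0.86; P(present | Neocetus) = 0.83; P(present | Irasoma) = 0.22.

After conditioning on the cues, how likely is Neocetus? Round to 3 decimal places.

For each hypothesis, the unnormalized posterior weight is prior × product of the cue likelihoods:
  Arvadon: 0.45 × 0.52 × 0.13 × 0.09 × 0.86 = 0.0023545
  Neocetus: 0.17 × 0.33 × 0.46 × 0.19 × 0.83 = 0.0040696
  Irasoma: 0.38 × 0.50 × 0.65 × 0.57 × 0.22 = 0.015487
Marginal likelihood of the evidence = 0.021911.
P(Neocetus | evidence) = 0.0040696 / 0.021911 ≈ 0.186.

0.186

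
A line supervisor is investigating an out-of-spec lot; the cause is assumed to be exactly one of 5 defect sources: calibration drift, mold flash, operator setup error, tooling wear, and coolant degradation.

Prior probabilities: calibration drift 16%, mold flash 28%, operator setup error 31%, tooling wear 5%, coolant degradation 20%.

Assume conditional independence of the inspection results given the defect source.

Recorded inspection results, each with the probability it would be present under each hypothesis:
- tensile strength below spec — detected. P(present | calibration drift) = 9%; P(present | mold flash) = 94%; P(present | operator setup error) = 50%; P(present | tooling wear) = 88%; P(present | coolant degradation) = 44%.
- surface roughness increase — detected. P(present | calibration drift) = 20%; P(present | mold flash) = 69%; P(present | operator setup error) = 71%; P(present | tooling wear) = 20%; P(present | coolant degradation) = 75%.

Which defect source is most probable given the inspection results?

Multiply each prior by the joint likelihood of the inspection result pattern:
  calibration drift: 0.16 × 0.09 × 0.20 = 0.00288
  mold flash: 0.28 × 0.94 × 0.69 = 0.18161
  operator setup error: 0.31 × 0.50 × 0.71 = 0.11005
  tooling wear: 0.05 × 0.88 × 0.20 = 0.0088
  coolant degradation: 0.20 × 0.44 × 0.75 = 0.066
Normalizing constant Z = 0.00288 + 0.18161 + 0.11005 + 0.0088 + 0.066 = 0.36934.
P(calibration drift | evidence) ≈ 0.00288 / 0.36934 ≈ 0.008
P(mold flash | evidence) ≈ 0.18161 / 0.36934 ≈ 0.492
P(operator setup error | evidence) ≈ 0.11005 / 0.36934 ≈ 0.298
P(tooling wear | evidence) ≈ 0.0088 / 0.36934 ≈ 0.024
P(coolant degradation | evidence) ≈ 0.066 / 0.36934 ≈ 0.179
The largest is 0.492, so mold flash is most probable.

mold flash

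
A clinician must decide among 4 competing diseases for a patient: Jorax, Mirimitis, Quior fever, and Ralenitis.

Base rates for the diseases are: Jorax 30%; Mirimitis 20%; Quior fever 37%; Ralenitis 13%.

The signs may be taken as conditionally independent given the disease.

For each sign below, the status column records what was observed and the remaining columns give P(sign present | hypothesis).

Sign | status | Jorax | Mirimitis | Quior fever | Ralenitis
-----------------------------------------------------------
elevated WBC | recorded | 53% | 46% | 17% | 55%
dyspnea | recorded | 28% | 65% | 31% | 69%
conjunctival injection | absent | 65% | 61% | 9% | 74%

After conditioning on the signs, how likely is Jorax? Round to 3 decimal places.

0.224

For each hypothesis, the unnormalized posterior weight is prior × product of the sign likelihoods (using 1 − P(present | H) for each absent sign):
  Jorax: 0.30 × 0.53 × 0.28 × (1 − 0.65) = 0.015582
  Mirimitis: 0.20 × 0.46 × 0.65 × (1 − 0.61) = 0.023322
  Quior fever: 0.37 × 0.17 × 0.31 × (1 − 0.09) = 0.017744
  Ralenitis: 0.13 × 0.55 × 0.69 × (1 − 0.74) = 0.012827
Normalizing constant Z = 0.015582 + 0.023322 + 0.017744 + 0.012827 = 0.069475.
P(Jorax | evidence) = 0.015582 / 0.069475 ≈ 0.224.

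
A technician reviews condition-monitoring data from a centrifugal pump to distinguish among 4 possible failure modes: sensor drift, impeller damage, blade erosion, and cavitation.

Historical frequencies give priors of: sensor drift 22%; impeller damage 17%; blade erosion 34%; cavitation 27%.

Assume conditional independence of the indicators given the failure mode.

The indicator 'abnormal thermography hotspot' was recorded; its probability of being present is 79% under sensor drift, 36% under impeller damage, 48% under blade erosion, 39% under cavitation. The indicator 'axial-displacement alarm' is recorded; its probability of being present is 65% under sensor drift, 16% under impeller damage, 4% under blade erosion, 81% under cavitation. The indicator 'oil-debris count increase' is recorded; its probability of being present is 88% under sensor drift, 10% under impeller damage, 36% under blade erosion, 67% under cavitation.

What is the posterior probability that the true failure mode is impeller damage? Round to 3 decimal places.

For each hypothesis, the unnormalized posterior weight is prior × product of the indicator likelihoods:
  sensor drift: 0.22 × 0.79 × 0.65 × 0.88 = 0.099414
  impeller damage: 0.17 × 0.36 × 0.16 × 0.10 = 0.0009792
  blade erosion: 0.34 × 0.48 × 0.04 × 0.36 = 0.0023501
  cavitation: 0.27 × 0.39 × 0.81 × 0.67 = 0.057146
Marginal likelihood of the evidence = 0.15989.
P(impeller damage | evidence) = 0.0009792 / 0.15989 ≈ 0.006.

0.006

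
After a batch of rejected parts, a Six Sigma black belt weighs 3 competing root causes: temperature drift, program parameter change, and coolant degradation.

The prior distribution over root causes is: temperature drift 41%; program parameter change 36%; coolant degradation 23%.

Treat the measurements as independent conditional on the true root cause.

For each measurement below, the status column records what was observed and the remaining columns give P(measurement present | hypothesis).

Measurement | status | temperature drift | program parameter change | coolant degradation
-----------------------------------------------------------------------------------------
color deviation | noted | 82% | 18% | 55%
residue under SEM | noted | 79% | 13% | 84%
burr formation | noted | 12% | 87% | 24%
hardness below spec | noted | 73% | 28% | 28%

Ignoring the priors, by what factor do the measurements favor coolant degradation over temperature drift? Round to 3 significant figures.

0.547

Take the product of per-measurement likelihoods under each hypothesis, then divide.
  coolant degradation: 0.55 × 0.84 × 0.24 × 0.28 = 0.031046
  temperature drift: 0.82 × 0.79 × 0.12 × 0.73 = 0.056747
Bayes factor = 0.031046 / 0.056747 ≈ 0.547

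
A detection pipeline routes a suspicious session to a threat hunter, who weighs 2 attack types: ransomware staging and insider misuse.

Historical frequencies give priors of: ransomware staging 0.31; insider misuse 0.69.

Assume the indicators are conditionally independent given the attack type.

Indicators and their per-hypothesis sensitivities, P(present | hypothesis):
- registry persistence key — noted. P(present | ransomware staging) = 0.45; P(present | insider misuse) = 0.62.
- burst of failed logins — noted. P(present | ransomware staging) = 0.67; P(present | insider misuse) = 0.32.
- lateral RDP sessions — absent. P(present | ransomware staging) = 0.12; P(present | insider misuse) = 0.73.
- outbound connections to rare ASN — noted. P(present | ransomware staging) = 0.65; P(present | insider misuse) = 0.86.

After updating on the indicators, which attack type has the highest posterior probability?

ransomware staging

By Bayes' rule with conditional independence, the unnormalized weight for each hypothesis is prior × ∏ likelihoods (using 1 − P(present | H) for each absent indicator):
  ransomware staging: 0.31 × 0.45 × 0.67 × (1 − 0.12) × 0.65 = 0.053462
  insider misuse: 0.69 × 0.62 × 0.32 × (1 − 0.73) × 0.86 = 0.031787
Normalizing constant Z = 0.053462 + 0.031787 = 0.085249.
P(ransomware staging | evidence) ≈ 0.053462 / 0.085249 ≈ 0.627
P(insider misuse | evidence) ≈ 0.031787 / 0.085249 ≈ 0.373
The largest is 0.627, so ransomware staging is most probable.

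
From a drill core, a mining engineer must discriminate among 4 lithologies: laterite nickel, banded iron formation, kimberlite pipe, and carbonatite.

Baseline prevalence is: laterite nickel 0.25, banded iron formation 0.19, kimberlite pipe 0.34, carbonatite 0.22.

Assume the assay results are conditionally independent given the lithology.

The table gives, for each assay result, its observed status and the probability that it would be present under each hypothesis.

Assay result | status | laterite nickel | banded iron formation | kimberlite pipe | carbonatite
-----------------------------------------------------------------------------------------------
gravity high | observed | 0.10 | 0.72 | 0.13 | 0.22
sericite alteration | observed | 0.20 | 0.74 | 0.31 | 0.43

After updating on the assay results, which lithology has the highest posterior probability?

By Bayes' rule with conditional independence, the unnormalized weight for each hypothesis is prior × ∏ likelihoods:
  laterite nickel: 0.25 × 0.10 × 0.20 = 0.005
  banded iron formation: 0.19 × 0.72 × 0.74 = 0.10123
  kimberlite pipe: 0.34 × 0.13 × 0.31 = 0.013702
  carbonatite: 0.22 × 0.22 × 0.43 = 0.020812
Marginal likelihood of the evidence = 0.14075.
P(laterite nickel | evidence) ≈ 0.005 / 0.14075 ≈ 0.036
P(banded iron formation | evidence) ≈ 0.10123 / 0.14075 ≈ 0.719
P(kimberlite pipe | evidence) ≈ 0.013702 / 0.14075 ≈ 0.097
P(carbonatite | evidence) ≈ 0.020812 / 0.14075 ≈ 0.148
The largest is 0.719, so banded iron formation is most probable.

banded iron formation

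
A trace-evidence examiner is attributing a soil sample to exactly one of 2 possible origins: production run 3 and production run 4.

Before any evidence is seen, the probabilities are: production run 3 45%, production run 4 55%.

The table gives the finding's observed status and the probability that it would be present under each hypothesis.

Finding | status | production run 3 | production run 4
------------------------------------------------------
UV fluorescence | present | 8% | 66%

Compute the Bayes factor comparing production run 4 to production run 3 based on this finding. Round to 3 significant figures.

Likelihood of this finding under each hypothesis:
  production run 4: 0.66
  production run 3: 0.08
Bayes factor = 0.66 / 0.08 ≈ 8.25

8.25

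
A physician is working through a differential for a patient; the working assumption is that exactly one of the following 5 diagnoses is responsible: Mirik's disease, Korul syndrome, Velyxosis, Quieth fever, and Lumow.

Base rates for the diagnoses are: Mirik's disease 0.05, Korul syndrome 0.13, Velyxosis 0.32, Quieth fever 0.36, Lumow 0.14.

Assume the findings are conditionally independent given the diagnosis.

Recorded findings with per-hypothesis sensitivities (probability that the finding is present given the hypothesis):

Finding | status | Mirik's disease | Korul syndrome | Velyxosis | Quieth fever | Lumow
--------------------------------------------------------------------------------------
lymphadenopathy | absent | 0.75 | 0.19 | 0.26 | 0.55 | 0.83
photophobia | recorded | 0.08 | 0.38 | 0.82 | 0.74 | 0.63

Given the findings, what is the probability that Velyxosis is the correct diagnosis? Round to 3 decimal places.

Multiply each prior by the joint likelihood of the evidence pattern (using 1 − P(present | H) for each absent finding):
  Mirik's disease: 0.05 × (1 − 0.75) × 0.08 = 0.001
  Korul syndrome: 0.13 × (1 − 0.19) × 0.38 = 0.040014
  Velyxosis: 0.32 × (1 − 0.26) × 0.82 = 0.19418
  Quieth fever: 0.36 × (1 − 0.55) × 0.74 = 0.11988
  Lumow: 0.14 × (1 − 0.83) × 0.63 = 0.014994
Normalizing constant Z = 0.001 + 0.040014 + 0.19418 + 0.11988 + 0.014994 = 0.37006.
P(Velyxosis | evidence) = 0.19418 / 0.37006 ≈ 0.525.

0.525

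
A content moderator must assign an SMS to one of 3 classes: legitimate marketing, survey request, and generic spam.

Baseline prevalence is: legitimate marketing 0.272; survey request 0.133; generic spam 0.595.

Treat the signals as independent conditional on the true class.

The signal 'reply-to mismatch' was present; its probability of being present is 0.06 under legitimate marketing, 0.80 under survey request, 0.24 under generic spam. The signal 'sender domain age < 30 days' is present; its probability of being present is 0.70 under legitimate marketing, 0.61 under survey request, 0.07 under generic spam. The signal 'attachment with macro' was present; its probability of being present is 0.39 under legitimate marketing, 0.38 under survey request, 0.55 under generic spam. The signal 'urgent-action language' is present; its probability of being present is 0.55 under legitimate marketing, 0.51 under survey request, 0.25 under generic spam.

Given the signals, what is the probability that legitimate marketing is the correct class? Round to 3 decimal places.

0.149

For each hypothesis, the unnormalized posterior weight is prior × product of the signal likelihoods:
  legitimate marketing: 0.272 × 0.06 × 0.70 × 0.39 × 0.55 = 0.0024504
  survey request: 0.133 × 0.80 × 0.61 × 0.38 × 0.51 = 0.012578
  generic spam: 0.595 × 0.24 × 0.07 × 0.55 × 0.25 = 0.0013745
Normalizing constant Z = 0.0024504 + 0.012578 + 0.0013745 = 0.016403.
P(legitimate marketing | evidence) = 0.0024504 / 0.016403 ≈ 0.149.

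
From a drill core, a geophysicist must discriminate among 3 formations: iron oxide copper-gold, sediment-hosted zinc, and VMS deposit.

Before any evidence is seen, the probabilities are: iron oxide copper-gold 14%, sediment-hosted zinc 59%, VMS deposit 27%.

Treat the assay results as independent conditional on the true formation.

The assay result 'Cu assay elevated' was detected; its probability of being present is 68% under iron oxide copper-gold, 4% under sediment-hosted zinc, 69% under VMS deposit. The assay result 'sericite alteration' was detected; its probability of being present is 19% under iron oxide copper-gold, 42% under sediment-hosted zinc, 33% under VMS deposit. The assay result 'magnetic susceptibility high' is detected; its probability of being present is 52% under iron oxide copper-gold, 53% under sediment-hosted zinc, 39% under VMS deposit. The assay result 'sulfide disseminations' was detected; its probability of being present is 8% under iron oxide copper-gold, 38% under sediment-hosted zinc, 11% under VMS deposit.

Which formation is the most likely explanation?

VMS deposit

By Bayes' rule with conditional independence, the unnormalized weight for each hypothesis is prior × ∏ likelihoods:
  iron oxide copper-gold: 0.14 × 0.68 × 0.19 × 0.52 × 0.08 = 0.00075246
  sediment-hosted zinc: 0.59 × 0.04 × 0.42 × 0.53 × 0.38 = 0.0019963
  VMS deposit: 0.27 × 0.69 × 0.33 × 0.39 × 0.11 = 0.0026374
Marginal likelihood of the evidence = 0.0053862.
P(iron oxide copper-gold | evidence) ≈ 0.00075246 / 0.0053862 ≈ 0.140
P(sediment-hosted zinc | evidence) ≈ 0.0019963 / 0.0053862 ≈ 0.371
P(VMS deposit | evidence) ≈ 0.0026374 / 0.0053862 ≈ 0.490
The largest is 0.490, so VMS deposit is most probable.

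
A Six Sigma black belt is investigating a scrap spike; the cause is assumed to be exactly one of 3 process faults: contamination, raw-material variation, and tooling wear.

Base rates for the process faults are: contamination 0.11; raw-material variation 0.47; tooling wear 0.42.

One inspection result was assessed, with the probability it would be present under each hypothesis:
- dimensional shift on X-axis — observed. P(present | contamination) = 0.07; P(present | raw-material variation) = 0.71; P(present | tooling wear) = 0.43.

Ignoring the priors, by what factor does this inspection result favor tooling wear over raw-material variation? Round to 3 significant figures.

0.606

The Bayes factor is the ratio of the two likelihoods.
  tooling wear: 0.43
  raw-material variation: 0.71
Bayes factor = 0.43 / 0.71 ≈ 0.606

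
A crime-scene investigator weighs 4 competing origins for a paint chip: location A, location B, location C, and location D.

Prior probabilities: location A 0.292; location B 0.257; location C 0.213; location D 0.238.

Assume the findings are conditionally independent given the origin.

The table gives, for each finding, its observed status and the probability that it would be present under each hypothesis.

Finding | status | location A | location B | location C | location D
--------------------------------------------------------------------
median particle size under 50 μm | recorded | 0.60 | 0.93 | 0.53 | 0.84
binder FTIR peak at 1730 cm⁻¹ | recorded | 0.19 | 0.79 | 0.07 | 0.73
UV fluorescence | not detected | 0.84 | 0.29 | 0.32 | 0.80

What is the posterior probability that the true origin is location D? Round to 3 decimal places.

By Bayes' rule with conditional independence, the unnormalized weight for each hypothesis is prior × ∏ likelihoods (using 1 − P(present | H) for each absent finding):
  location A: 0.292 × 0.60 × 0.19 × (1 − 0.84) = 0.0053261
  location B: 0.257 × 0.93 × 0.79 × (1 − 0.29) = 0.13406
  location C: 0.213 × 0.53 × 0.07 × (1 − 0.32) = 0.0053736
  location D: 0.238 × 0.84 × 0.73 × (1 − 0.80) = 0.029188
The unnormalized weights sum to 0.17395.
P(location D | evidence) = 0.029188 / 0.17395 ≈ 0.168.

0.168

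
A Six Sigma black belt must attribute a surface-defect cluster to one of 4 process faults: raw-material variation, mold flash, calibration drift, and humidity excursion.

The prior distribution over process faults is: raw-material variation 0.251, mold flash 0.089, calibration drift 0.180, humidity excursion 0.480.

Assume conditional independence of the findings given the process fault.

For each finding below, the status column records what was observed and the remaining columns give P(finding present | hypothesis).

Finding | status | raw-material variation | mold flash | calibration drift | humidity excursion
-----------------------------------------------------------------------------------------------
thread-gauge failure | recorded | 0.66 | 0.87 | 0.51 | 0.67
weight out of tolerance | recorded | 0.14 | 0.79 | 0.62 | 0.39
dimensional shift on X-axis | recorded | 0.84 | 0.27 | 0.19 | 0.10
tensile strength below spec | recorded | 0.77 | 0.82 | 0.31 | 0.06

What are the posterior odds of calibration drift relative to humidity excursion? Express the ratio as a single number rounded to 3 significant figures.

4.45

The normalizing constant cancels in an odds ratio, so compute prior × likelihood for the two hypotheses only:
  calibration drift: 0.180 × 0.51 × 0.62 × 0.19 × 0.31 = 0.0033524
  humidity excursion: 0.480 × 0.67 × 0.39 × 0.10 × 0.06 = 0.00075254
Posterior odds = 0.0033524 / 0.00075254 ≈ 4.45.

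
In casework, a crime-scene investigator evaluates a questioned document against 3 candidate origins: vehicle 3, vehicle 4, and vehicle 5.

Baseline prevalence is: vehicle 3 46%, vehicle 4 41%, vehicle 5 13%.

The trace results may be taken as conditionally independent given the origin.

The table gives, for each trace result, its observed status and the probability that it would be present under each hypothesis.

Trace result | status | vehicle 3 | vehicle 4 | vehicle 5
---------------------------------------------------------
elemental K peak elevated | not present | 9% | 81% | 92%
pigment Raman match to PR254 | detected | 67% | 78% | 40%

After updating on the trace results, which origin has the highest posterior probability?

vehicle 3

By Bayes' rule with conditional independence, the unnormalized weight for each hypothesis is prior × ∏ likelihoods (using 1 − P(present | H) for each absent trace result):
  vehicle 3: 0.46 × (1 − 0.09) × 0.67 = 0.28046
  vehicle 4: 0.41 × (1 − 0.81) × 0.78 = 0.060762
  vehicle 5: 0.13 × (1 − 0.92) × 0.40 = 0.00416
Normalizing constant Z = 0.28046 + 0.060762 + 0.00416 = 0.34538.
P(vehicle 3 | evidence) ≈ 0.28046 / 0.34538 ≈ 0.812
P(vehicle 4 | evidence) ≈ 0.060762 / 0.34538 ≈ 0.176
P(vehicle 5 | evidence) ≈ 0.00416 / 0.34538 ≈ 0.012
The largest is 0.812, so vehicle 3 is most probable.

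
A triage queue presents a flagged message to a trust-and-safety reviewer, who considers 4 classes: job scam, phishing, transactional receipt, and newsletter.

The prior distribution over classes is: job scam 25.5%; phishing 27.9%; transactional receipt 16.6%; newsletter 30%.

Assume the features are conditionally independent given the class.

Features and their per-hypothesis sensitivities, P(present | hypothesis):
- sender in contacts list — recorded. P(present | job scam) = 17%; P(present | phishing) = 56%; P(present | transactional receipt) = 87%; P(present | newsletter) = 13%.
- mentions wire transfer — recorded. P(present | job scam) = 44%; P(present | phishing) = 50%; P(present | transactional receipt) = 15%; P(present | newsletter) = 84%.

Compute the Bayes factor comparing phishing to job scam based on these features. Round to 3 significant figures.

3.74

Joint likelihood of the feature pattern under each hypothesis:
  phishing: 0.56 × 0.50 = 0.28
  job scam: 0.17 × 0.44 = 0.0748
Bayes factor = 0.28 / 0.0748 ≈ 3.74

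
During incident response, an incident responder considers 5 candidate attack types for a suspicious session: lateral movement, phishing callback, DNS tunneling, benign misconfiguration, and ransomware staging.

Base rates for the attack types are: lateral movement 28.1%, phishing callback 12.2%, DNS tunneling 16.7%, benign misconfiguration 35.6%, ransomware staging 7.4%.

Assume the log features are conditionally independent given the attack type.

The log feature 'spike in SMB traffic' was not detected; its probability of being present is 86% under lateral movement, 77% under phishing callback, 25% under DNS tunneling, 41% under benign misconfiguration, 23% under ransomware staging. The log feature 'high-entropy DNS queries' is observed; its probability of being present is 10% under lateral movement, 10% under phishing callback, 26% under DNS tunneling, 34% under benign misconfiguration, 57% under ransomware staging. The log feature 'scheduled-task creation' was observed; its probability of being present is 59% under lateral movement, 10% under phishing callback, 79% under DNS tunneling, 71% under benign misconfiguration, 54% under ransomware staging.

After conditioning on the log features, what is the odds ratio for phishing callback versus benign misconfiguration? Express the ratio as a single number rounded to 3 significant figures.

Unnormalized posterior weight (prior times the log feature likelihoods) for each of the two hypotheses (using 1 − P(present | H) for each absent log feature):
  phishing callback: 0.122 × (1 − 0.77) × 0.10 × 0.10 = 0.0002806
  benign misconfiguration: 0.356 × (1 − 0.41) × 0.34 × 0.71 = 0.050704
Posterior odds = 0.0002806 / 0.050704 ≈ 0.00553.

0.00553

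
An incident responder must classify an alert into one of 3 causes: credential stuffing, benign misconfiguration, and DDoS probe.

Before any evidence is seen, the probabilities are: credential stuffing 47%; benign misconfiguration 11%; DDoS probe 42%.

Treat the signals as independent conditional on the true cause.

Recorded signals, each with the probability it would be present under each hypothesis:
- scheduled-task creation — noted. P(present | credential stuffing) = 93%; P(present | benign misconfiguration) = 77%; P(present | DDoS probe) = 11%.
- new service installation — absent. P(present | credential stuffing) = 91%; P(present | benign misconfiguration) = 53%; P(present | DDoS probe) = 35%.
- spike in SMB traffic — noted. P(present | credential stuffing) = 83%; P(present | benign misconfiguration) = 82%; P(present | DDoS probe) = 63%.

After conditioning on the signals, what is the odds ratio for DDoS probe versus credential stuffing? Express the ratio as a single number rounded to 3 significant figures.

Posterior odds equal prior odds times the likelihood ratio; only the two competing hypotheses matter (using 1 − P(present | H) for each absent signal).
  DDoS probe: 0.42 × 0.11 × (1 − 0.35) × 0.63 = 0.018919
  credential stuffing: 0.47 × 0.93 × (1 − 0.91) × 0.83 = 0.032651
Odds(DDoS probe : credential stuffing) = 0.018919 / 0.032651 ≈ 0.579.

0.579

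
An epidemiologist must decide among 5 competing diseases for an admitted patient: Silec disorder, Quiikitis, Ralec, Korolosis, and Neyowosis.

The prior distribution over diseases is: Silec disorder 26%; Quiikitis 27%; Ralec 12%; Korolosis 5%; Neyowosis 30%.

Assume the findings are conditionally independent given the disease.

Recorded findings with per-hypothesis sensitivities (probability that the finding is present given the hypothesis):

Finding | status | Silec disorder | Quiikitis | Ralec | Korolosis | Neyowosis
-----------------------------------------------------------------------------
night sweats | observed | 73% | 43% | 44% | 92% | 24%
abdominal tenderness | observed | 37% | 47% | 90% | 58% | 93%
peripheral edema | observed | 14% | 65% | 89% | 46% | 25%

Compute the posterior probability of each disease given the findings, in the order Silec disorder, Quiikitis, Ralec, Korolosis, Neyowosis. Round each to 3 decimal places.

By Bayes' rule with conditional independence, the unnormalized weight for each hypothesis is prior × ∏ likelihoods:
  Silec disorder: 0.26 × 0.73 × 0.37 × 0.14 = 0.0098316
  Quiikitis: 0.27 × 0.43 × 0.47 × 0.65 = 0.035469
  Ralec: 0.12 × 0.44 × 0.90 × 0.89 = 0.042293
  Korolosis: 0.05 × 0.92 × 0.58 × 0.46 = 0.012273
  Neyowosis: 0.30 × 0.24 × 0.93 × 0.25 = 0.01674
The unnormalized weights sum to 0.11661.
P(Silec disorder | evidence) = 0.0098316 / 0.11661 ≈ 0.084
P(Quiikitis | evidence) = 0.035469 / 0.11661 ≈ 0.304
P(Ralec | evidence) = 0.042293 / 0.11661 ≈ 0.363
P(Korolosis | evidence) = 0.012273 / 0.11661 ≈ 0.105
P(Neyowosis | evidence) = 0.01674 / 0.11661 ≈ 0.144

0.084, 0.304, 0.363, 0.105, 0.144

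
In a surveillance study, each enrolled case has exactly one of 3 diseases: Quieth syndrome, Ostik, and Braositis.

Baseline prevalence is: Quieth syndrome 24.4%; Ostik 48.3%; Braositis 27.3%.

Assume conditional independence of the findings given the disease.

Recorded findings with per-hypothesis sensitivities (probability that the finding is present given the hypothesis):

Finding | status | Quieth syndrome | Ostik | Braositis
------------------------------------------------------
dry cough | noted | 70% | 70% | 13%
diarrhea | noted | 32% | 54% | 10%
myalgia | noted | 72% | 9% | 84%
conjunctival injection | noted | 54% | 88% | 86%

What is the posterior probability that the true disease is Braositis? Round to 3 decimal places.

By Bayes' rule with conditional independence, the unnormalized weight for each hypothesis is prior × ∏ likelihoods:
  Quieth syndrome: 0.244 × 0.70 × 0.32 × 0.72 × 0.54 = 0.02125
  Ostik: 0.483 × 0.70 × 0.54 × 0.09 × 0.88 = 0.01446
  Braositis: 0.273 × 0.13 × 0.10 × 0.84 × 0.86 = 0.0025638
Marginal likelihood of the evidence = 0.038274.
P(Braositis | evidence) = 0.0025638 / 0.038274 ≈ 0.067.

0.067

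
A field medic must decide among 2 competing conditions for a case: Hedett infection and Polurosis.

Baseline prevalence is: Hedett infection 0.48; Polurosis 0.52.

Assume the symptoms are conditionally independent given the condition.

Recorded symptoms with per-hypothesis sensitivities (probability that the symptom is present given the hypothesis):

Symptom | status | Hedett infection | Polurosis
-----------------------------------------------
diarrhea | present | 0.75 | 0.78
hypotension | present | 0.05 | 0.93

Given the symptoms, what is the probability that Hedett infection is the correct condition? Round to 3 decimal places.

0.046

By Bayes' rule with conditional independence, the unnormalized weight for each hypothesis is prior × ∏ likelihoods:
  Hedett infection: 0.48 × 0.75 × 0.05 = 0.018
  Polurosis: 0.52 × 0.78 × 0.93 = 0.37721
Marginal likelihood of the evidence = 0.39521.
P(Hedett infection | evidence) = 0.018 / 0.39521 ≈ 0.046.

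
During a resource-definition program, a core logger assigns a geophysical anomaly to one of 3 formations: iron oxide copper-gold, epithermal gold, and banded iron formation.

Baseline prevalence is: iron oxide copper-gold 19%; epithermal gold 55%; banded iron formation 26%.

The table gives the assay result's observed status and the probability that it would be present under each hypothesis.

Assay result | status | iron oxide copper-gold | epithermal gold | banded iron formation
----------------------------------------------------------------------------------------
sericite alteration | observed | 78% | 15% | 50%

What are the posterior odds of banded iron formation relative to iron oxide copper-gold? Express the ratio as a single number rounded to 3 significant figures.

0.877

The normalizing constant cancels in an odds ratio, so compute prior × likelihood for the two hypotheses only:
  banded iron formation: 0.26 × 0.50 = 0.13
  iron oxide copper-gold: 0.19 × 0.78 = 0.1482
Odds(banded iron formation : iron oxide copper-gold) = 0.13 / 0.1482 ≈ 0.877.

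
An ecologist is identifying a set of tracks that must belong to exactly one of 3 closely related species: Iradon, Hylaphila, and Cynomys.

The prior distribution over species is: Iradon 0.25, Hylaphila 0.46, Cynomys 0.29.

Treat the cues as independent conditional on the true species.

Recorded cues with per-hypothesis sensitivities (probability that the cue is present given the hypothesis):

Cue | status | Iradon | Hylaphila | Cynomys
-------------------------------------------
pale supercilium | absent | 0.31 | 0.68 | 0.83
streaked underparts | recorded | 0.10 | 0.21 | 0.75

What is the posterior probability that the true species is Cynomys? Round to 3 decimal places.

0.434

Multiply each prior by the joint likelihood of the cue pattern (using 1 − P(present | H) for each absent cue):
  Iradon: 0.25 × (1 − 0.31) × 0.10 = 0.01725
  Hylaphila: 0.46 × (1 − 0.68) × 0.21 = 0.030912
  Cynomys: 0.29 × (1 − 0.83) × 0.75 = 0.036975
The unnormalized weights sum to 0.085137.
P(Cynomys | evidence) = 0.036975 / 0.085137 ≈ 0.434.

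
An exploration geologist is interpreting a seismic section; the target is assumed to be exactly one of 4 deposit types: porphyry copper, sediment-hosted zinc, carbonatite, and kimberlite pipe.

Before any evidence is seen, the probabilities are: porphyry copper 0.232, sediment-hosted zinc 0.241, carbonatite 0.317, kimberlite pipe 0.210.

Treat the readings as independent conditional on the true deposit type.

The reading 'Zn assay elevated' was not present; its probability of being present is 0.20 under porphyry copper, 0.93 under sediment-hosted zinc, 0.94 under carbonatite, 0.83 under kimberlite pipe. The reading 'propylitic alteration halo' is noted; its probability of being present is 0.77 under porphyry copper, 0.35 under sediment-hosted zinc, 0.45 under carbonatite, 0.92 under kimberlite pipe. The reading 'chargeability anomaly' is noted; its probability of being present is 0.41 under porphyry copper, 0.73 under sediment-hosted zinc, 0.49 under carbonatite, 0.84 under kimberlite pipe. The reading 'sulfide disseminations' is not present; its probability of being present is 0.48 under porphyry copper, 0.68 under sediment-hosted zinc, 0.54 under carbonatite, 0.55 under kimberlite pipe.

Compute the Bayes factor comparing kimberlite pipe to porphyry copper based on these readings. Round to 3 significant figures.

The Bayes factor is the ratio of the joint likelihoods of the reading pattern under the two hypotheses (using 1 − P(present | H) for each absent reading).
  kimberlite pipe: (1 − 0.83) × 0.92 × 0.84 × (1 − 0.55) = 0.059119
  porphyry copper: (1 − 0.20) × 0.77 × 0.41 × (1 − 0.48) = 0.13133
Bayes factor = 0.059119 / 0.13133 ≈ 0.450

0.450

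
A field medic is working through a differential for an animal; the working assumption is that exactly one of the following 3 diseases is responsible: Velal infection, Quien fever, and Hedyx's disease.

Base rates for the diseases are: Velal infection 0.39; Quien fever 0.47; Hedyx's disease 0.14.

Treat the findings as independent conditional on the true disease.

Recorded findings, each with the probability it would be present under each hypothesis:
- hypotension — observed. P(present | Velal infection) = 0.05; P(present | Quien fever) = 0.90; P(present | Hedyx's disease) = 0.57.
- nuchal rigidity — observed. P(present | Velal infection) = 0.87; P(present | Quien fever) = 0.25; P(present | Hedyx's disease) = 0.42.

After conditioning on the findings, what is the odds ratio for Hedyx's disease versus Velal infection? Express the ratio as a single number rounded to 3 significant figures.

The normalizing constant cancels in an odds ratio, so compute prior × likelihood for the two hypotheses only:
  Hedyx's disease: 0.14 × 0.57 × 0.42 = 0.033516
  Velal infection: 0.39 × 0.05 × 0.87 = 0.016965
Odds(Hedyx's disease : Velal infection) = 0.033516 / 0.016965 ≈ 1.98.

1.98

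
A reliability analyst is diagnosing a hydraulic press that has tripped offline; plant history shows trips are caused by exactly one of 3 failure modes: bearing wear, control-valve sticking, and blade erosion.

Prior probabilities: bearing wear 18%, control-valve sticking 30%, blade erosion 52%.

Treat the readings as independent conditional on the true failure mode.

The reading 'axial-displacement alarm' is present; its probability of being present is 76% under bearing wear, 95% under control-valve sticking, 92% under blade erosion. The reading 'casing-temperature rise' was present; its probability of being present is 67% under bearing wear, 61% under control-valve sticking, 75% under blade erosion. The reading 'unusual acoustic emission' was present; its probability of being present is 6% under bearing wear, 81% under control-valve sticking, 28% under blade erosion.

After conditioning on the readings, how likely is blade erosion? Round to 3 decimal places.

For each hypothesis, the unnormalized posterior weight is prior × product of the reading likelihoods:
  bearing wear: 0.18 × 0.76 × 0.67 × 0.06 = 0.0054994
  control-valve sticking: 0.30 × 0.95 × 0.61 × 0.81 = 0.14082
  blade erosion: 0.52 × 0.92 × 0.75 × 0.28 = 0.10046
The unnormalized weights sum to 0.24678.
P(blade erosion | evidence) = 0.10046 / 0.24678 ≈ 0.407.

0.407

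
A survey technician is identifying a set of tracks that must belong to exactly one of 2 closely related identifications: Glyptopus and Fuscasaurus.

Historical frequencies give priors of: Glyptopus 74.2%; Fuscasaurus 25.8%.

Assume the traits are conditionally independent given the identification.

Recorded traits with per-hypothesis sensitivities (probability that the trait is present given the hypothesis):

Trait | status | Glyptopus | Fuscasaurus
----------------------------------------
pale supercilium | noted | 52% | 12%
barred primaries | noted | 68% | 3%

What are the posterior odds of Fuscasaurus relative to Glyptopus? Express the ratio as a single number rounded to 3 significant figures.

The normalizing constant cancels in an odds ratio, so compute prior × likelihood for the two hypotheses only:
  Fuscasaurus: 0.258 × 0.12 × 0.03 = 0.0009288
  Glyptopus: 0.742 × 0.52 × 0.68 = 0.26237
Odds(Fuscasaurus : Glyptopus) = 0.0009288 / 0.26237 ≈ 0.00354.

0.00354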